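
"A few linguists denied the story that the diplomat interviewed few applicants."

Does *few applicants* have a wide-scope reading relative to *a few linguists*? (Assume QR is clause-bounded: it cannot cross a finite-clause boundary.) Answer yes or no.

No

The DP *few applicants* is contained in the complex NP *the story that the diplomat interviewed few applicants*.
The complex NP is opaque for QR — the quantifier is frozen inside the noun's complement.
*few applicants* is confined to the island and cannot take scope over *a few linguists*.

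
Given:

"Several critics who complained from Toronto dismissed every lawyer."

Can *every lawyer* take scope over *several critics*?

Yes

Although the sentence contains a relative clause (*who complained from Toronto*), *every lawyer* is outside it, in the matrix VP.
With no island boundary between them, the object can take inverse scope over the subject via ordinary QR within the clause.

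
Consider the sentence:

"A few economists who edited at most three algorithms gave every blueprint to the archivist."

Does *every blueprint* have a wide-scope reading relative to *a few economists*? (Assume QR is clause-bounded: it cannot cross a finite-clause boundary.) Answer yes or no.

*every blueprint* is a matrix argument; only *a few economists* is modified by the relative clause *who edited at most three algorithms*, so the RC island is irrelevant to the target quantifier.
Clause-internal QR can adjoin the lower DP above the subject, yielding the inverse reading.

Yes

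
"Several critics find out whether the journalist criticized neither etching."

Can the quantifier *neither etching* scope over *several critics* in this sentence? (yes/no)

*neither etching* occurs within the embedded question *whether the journalist criticized neither etching*.
The wh-island constraint blocks QR out of an embedded interrogative.
So *neither etching* cannot raise to a position above *several critics*.

No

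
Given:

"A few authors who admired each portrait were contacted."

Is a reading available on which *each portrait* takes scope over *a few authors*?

*each portrait* sits inside the relative clause *who admired each portrait*.
Relative clauses block scope extraction: QR cannot target a position outside the modified NP.
*each portrait* > *a few authors* would require crossing that boundary, which is illicit.

No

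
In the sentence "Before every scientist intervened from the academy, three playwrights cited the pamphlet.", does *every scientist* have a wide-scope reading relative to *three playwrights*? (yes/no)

No

*every scientist* is embedded in the adjunct clause *before every scientist intervened from the academy*.
Scope out of an adjunct clause is unavailable: QR respects the adjunct-island constraint.
*every scientist* is confined to the island and cannot take scope over *three playwrights*.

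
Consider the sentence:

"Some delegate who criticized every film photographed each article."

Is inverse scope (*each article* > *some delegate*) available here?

*each article* sits in the matrix clause, not in the relative clause on *some delegate*.
With no island boundary between them, the object can take inverse scope over the subject via ordinary QR within the clause.
So *each article* > *some delegate* is among the available readings.

Yes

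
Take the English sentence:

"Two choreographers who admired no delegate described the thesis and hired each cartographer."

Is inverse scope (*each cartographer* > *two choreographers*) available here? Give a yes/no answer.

No

The DP *each cartographer* is contained in one conjunct of the coordinate structure (*hired each cartographer*).
Asymmetric QR out of one conjunct violates the Coordinate Structure Constraint.
*each cartographer* > *two choreographers* would require crossing that boundary, which is illicit.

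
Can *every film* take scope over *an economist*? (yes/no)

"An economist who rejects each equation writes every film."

*every film* sits in the matrix clause, not in the relative clause on *an economist*.
Clause-internal QR can adjoin the lower DP above the subject, yielding the inverse reading.

Yes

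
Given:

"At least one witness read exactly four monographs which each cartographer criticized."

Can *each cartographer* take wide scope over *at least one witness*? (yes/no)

No

The DP *each cartographer* is contained in the relative clause *which each cartographer criticized* modifying *exactly four monographs*.
A relative clause is a scope island — quantifier raising cannot cross its boundary.
*each cartographer* > *at least one witness* would require crossing that boundary, which is illicit.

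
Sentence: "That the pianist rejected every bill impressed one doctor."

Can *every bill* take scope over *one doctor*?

*every bill* is embedded in the sentential subject *that the pianist rejected every bill*.
The Sentential Subject Constraint rules out raising the quantifier out of the that-clause subject.
So the wide-scope reading for *every bill* is blocked.

No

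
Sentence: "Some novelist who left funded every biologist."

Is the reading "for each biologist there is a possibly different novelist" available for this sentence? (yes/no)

Yes

That reading corresponds to *every biologist* > *some novelist*.
The relative clause *who left* modifies *some novelist*, but *every biologist* is not inside that relative clause — it is an argument of the matrix verb.
No island intervenes, so both surface and inverse scope are derivable.
Both orderings are possible: *some novelist* > *every biologist* and *every biologist* > *some novelist*.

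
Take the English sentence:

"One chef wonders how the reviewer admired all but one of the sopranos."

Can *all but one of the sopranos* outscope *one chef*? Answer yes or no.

No

The target quantifier *all but one of the sopranos* is part of the embedded question *how the reviewer admired all but one of the sopranos*.
The wh-island constraint blocks QR out of an embedded interrogative.
Hence only narrow scope for *all but one of the sopranos* (under *one chef*) survives.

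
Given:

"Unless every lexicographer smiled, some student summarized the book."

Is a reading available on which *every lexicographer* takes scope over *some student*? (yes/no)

*every lexicographer* sits inside the adjunct clause *unless every lexicographer smiled*.
Adverbial clauses are not L-marked, so they are barriers for QR — the quantifier cannot escape the adjunct.
The ordering *every lexicographer* > *some student* is therefore underivable.

No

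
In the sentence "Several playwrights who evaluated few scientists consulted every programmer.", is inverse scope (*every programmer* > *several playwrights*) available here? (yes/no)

*every programmer* is a matrix argument; only *several playwrights* is modified by the relative clause *who evaluated few scientists*, so the RC island is irrelevant to the target quantifier.
QR within a single clause is free, so the lower quantifier may take scope over the higher one.
So *every programmer* > *several playwrights* is among the available readings.

Yes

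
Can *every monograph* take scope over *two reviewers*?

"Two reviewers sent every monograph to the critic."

Yes

*every monograph* is the matrix object and *two reviewers* the matrix subject; the two are clausemates.
No island intervenes, so both surface and inverse scope are derivable.
So *every monograph* > *two reviewers* is among the available readings.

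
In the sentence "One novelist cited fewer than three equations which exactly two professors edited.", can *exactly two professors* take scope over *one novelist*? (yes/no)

Structurally, *exactly two professors* is inside the relative clause *which exactly two professors edited* modifying *fewer than three equations*.
Quantifiers inside a relative clause are trapped there; the RC boundary blocks QR.
*exactly two professors* is confined to the island and cannot take scope over *one novelist*.
(Only the surface reading survives: one fixed novelist with respect to all the relevant professors.)

No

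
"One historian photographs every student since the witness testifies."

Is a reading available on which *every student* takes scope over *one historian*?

Yes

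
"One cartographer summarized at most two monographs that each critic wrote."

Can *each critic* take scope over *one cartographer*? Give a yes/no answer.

No

*each critic* is embedded in the relative clause *that each critic wrote* modifying *at most two monographs*.
A relative clause is a scope island — quantifier raising cannot cross its boundary.
*each critic* > *one cartographer* would require crossing that boundary, which is illicit.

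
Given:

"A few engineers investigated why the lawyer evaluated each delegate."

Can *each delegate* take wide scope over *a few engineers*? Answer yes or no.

No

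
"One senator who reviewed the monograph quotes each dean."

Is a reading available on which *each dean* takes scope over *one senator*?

*each dean* is a matrix argument; only *one senator* is modified by the relative clause *who reviewed the monograph*, so the RC island is irrelevant to the target quantifier.
Nothing blocks QR of the lower DP to a position above the higher one, so inverse scope is available.

Yes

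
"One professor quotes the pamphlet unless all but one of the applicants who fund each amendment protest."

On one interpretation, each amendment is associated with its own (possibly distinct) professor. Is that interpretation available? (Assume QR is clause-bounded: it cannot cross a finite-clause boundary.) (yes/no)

No

This is the *each amendment* > *one professor* reading.
The DP *each amendment* is contained in the relative clause *who fund each amendment*, which is itself inside the adjunct *unless all but one of the applicants who fund each amendment protest*.
Nested islands: the RC island is itself inside an adjunct island, so wide scope is doubly excluded.
So *each amendment* cannot raise to a position above *one professor*.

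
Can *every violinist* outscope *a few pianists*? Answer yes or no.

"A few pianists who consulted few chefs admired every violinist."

Yes

The relative clause *who consulted few chefs* modifies *a few pianists*, but *every violinist* is not inside that relative clause — it is an argument of the matrix verb.
No island intervenes, so both surface and inverse scope are derivable.
The sentence is scopally ambiguous between *a few pianists* > *every violinist* and *every violinist* > *a few pianists*.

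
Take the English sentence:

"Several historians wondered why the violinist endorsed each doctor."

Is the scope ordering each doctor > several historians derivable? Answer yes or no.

No

*each doctor* sits inside the embedded question *why the violinist endorsed each doctor*.
The wh-island constraint blocks QR out of an embedded interrogative.
Hence only narrow scope for *each doctor* (under *several historians*) survives.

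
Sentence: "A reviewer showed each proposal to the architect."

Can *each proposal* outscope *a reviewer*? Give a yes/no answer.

Both DPs are arguments of the same predicate; there is no clause or island boundary between them.
QR within a single clause is free, so the lower quantifier may take scope over the higher one.

Yes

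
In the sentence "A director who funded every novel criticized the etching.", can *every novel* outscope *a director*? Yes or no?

No

*every novel* sits inside the relative clause *who funded every novel*.
A relative clause is a scope island — quantifier raising cannot cross its boundary.
*every novel* is confined to the island and cannot take scope over *a director*.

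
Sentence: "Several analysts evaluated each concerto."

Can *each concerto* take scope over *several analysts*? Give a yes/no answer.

*several analysts* and *each concerto* are co-arguments of the matrix verb, with nothing but a clause-internal boundary between them.
With no island boundary between them, the object can take inverse scope over the subject via ordinary QR within the clause.
Both orderings are possible: *several analysts* > *each concerto* and *each concerto* > *several analysts*.

Yes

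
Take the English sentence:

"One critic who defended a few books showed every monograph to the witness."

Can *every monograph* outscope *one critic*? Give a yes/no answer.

Yes

*every monograph* is a matrix argument; only *one critic* is modified by the relative clause *who defended a few books*, so the RC island is irrelevant to the target quantifier.
With no island boundary between them, the object can take inverse scope over the subject via ordinary QR within the clause.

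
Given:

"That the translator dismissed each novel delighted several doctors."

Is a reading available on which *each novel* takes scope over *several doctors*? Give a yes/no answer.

No

*each novel* sits inside the sentential subject *that the translator dismissed each novel*.
The subject-island constraint blocks QR out of a clausal subject.
There is no licit LF on which *each novel* c-commands *several doctors*.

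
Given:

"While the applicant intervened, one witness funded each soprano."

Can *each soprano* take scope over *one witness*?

The adjunct clause does not contain *each soprano*, which is the matrix object.
Ordinary QR to a clause-peripheral position gives the wide-scope LF for the lower DP.

Yes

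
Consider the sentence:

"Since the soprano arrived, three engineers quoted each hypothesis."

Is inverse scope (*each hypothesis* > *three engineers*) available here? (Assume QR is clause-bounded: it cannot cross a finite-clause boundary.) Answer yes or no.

The adjunct island is irrelevant here — *each hypothesis* and *three engineers* are both in the matrix clause.
Ordinary QR to a clause-peripheral position gives the wide-scope LF for the lower DP.

Yes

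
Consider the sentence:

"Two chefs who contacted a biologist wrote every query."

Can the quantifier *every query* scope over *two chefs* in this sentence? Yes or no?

The RC *who contacted a biologist* is an island, but *every query* is not inside it — it is the matrix object, a clausemate of *two chefs*.
With no island boundary between them, the object can take inverse scope over the subject via ordinary QR within the clause.

Yes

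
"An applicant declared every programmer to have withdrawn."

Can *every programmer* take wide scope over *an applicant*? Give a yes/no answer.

Yes

This is an ECM construction: *every programmer* is the infinitival subject, Case-marked by the matrix verb, and the infinitive is transparent for QR.
With no island boundary between them, the object can take inverse scope over the subject via ordinary QR within the clause.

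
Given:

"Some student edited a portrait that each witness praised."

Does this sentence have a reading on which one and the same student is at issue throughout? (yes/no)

This is the *some student* > *each witness* reading.
That is the surface-scope ordering, which is always one of the available readings — island constraints only ever restrict inverse scope.

Yes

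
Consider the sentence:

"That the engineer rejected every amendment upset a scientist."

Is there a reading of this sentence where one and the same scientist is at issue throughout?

That reading corresponds to *a scientist* > *every amendment*.
*a scientist* is a matrix-clause argument and can take scope within the matrix clause over the constituent containing *every amendment*, so *a scientist* > *every amendment* needs no island-crossing movement and is available.

Yes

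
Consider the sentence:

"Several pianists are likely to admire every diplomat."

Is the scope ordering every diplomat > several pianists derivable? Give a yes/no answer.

Yes

Infinitival complements of raising predicates do not block QR; *every diplomat* and *several pianists* are effectively clausemates.
With no island boundary between them, the object can take inverse scope over the subject via ordinary QR within the clause.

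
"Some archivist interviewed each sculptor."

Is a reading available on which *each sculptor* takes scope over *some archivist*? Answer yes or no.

Yes

*each sculptor* and *some archivist* are in the same minimal clause.
With no island boundary between them, the object can take inverse scope over the subject via ordinary QR within the clause.
Both orderings are possible: *some archivist* > *each sculptor* and *each sculptor* > *some archivist*.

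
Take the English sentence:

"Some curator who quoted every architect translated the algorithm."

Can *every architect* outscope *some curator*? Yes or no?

Structurally, *every architect* is inside the relative clause *who quoted every architect*.
Relative clauses block scope extraction: QR cannot target a position outside the modified NP.
So *every architect* cannot raise to a position above *some curator*.

No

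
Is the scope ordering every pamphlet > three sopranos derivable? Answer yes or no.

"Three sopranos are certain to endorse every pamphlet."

Raising constructions are monoclausal for scope purposes; *every pamphlet* is not separated from *three sopranos* by any island.
Clause-internal QR can adjoin the lower DP above the subject, yielding the inverse reading.

Yes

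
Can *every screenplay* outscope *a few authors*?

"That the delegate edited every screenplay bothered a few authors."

No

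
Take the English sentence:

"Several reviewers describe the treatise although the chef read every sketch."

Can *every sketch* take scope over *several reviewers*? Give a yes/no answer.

No

Structurally, *every sketch* is inside the adjunct clause *although the chef read every sketch*.
Adverbial clauses are not L-marked, so they are barriers for QR — the quantifier cannot escape the adjunct.
So *every sketch* cannot raise high enough to outscope *several reviewers*; only the surface ordering *several reviewers* > *every sketch* is available.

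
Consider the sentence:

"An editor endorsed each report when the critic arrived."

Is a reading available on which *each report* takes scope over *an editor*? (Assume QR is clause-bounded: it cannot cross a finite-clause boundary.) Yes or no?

The adjunct island is irrelevant here — *each report* and *an editor* are both in the matrix clause.
No island intervenes, so both surface and inverse scope are derivable.

Yes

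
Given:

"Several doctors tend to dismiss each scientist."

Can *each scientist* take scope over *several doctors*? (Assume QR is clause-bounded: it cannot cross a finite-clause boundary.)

The matrix predicate is a raising verb, whose infinitival complement is not a scope island — *each scientist* can QR into the matrix clause.
QR within a single clause is free, so the lower quantifier may take scope over the higher one.

Yes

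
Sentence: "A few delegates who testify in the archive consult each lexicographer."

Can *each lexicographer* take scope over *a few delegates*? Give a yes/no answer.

The relative clause *who testify in the archive* modifies *a few delegates*, but *each lexicographer* is not inside that relative clause — it is an argument of the matrix verb.
No island intervenes, so both surface and inverse scope are derivable.

Yes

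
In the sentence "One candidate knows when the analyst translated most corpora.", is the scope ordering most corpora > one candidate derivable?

*most corpora* is embedded in the embedded question *when the analyst translated most corpora*.
QR across an interrogative CP boundary is ruled out as a wh-island violation.
So the wide-scope reading for *most corpora* is blocked.

No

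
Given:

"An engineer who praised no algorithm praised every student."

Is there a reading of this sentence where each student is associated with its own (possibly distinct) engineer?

Yes

The paraphrase describes the scope ordering *every student* > *an engineer*.
The RC *who praised no algorithm* is an island, but *every student* is not inside it — it is the matrix object, a clausemate of *an engineer*.
With no island boundary between them, the object can take inverse scope over the subject via ordinary QR within the clause.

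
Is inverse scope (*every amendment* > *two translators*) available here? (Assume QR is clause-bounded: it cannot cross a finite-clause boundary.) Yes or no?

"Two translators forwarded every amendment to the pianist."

Yes

*two translators* and *every amendment* are co-arguments of the matrix verb, with nothing but a clause-internal boundary between them.
With no island boundary between them, the object can take inverse scope over the subject via ordinary QR within the clause.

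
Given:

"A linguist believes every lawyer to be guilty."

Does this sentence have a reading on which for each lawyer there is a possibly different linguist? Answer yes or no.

Yes

The described interpretation is the *every lawyer* > *a linguist* scoping.
This is an ECM construction: *every lawyer* is the infinitival subject, Case-marked by the matrix verb, and the infinitive is transparent for QR.
Nothing blocks QR of the lower DP to a position above the higher one, so inverse scope is available.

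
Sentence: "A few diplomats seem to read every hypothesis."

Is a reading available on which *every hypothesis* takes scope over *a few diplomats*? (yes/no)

Infinitival complements of raising predicates do not block QR; *every hypothesis* and *a few diplomats* are effectively clausemates.
Ordinary QR to a clause-peripheral position gives the wide-scope LF for the lower DP.

Yes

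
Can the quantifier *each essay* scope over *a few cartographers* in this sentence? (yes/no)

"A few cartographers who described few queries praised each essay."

Although the sentence contains a relative clause (*who described few queries*), *each essay* is outside it, in the matrix VP.
With no island boundary between them, the object can take inverse scope over the subject via ordinary QR within the clause.

Yes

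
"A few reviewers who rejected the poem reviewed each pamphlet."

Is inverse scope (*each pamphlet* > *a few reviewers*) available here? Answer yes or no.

The RC *who rejected the poem* is an island, but *each pamphlet* is not inside it — it is the matrix object, a clausemate of *a few reviewers*.
With no island boundary between them, the object can take inverse scope over the subject via ordinary QR within the clause.

Yes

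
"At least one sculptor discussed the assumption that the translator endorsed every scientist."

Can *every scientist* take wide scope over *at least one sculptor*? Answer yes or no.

Structurally, *every scientist* is inside the complex NP *the assumption that the translator endorsed every scientist*.
Noun-complement clauses are scope islands (the Complex NP Constraint): a quantifier inside one cannot scope into the matrix.
*every scientist* is confined to the island and cannot take scope over *at least one sculptor*.

No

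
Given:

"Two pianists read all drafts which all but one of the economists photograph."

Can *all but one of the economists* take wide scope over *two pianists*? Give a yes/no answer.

No

*all but one of the economists* occurs within the relative clause *which all but one of the economists photograph* modifying *all drafts*.
QR out of a relative clause is ruled out by the relative-clause island constraint.
*all but one of the economists* is confined to the island and cannot take scope over *two pianists*.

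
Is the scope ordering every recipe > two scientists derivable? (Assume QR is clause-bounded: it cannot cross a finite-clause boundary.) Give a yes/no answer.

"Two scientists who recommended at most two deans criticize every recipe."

*every recipe* is a matrix argument; only *two scientists* is modified by the relative clause *who recommended at most two deans*, so the RC island is irrelevant to the target quantifier.
No island intervenes, so both surface and inverse scope are derivable.

Yes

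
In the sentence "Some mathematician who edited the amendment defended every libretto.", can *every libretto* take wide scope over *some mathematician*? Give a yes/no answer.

Yes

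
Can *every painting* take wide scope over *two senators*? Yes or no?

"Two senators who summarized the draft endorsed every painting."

Yes

*every painting* is a matrix argument; only *two senators* is modified by the relative clause *who summarized the draft*, so the RC island is irrelevant to the target quantifier.
Ordinary QR to a clause-peripheral position gives the wide-scope LF for the lower DP.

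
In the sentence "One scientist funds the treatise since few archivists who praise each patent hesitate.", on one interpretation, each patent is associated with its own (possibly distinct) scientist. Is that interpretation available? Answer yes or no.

No

The described interpretation is the *each patent* > *one scientist* scoping.
*each patent* occurs within the relative clause *who praise each patent*, which is itself inside the adjunct *since few archivists who praise each patent hesitate*.
Nested islands: the RC island is itself inside an adjunct island, so wide scope is doubly excluded.
So *each patent* cannot raise to a position above *one scientist*.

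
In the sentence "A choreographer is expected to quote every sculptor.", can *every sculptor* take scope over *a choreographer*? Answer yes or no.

Yes

Raising constructions are monoclausal for scope purposes; *every sculptor* is not separated from *a choreographer* by any island.
With no island boundary between them, the object can take inverse scope over the subject via ordinary QR within the clause.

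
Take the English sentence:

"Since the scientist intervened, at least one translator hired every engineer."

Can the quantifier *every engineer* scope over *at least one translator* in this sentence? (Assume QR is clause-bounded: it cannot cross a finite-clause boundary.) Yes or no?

The adjunct island is irrelevant here — *every engineer* and *at least one translator* are both in the matrix clause.
Clause-internal QR can adjoin the lower DP above the subject, yielding the inverse reading.

Yes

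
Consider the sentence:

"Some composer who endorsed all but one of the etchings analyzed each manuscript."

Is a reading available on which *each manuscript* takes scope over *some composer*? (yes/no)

Yes

*each manuscript* sits in the matrix clause, not in the relative clause on *some composer*.
QR within a single clause is free, so the lower quantifier may take scope over the higher one.
Both orderings are possible: *some composer* > *each manuscript* and *each manuscript* > *some composer*.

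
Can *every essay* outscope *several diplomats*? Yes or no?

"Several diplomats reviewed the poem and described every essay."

Structurally, *every essay* is inside one conjunct of the coordinate structure (*described every essay*).
The Coordinate Structure Constraint blocks movement (including QR) out of a single conjunct.
*every essay* > *several diplomats* would require crossing that boundary, which is illicit.

No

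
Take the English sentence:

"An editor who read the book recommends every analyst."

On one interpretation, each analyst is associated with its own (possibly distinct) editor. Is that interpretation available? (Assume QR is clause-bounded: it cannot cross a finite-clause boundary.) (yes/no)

Yes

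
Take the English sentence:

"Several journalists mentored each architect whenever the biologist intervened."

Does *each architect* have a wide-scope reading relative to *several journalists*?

Although there is an adjunct clause, *each architect* is in the main clause, not inside the adjunct.
Ordinary QR to a clause-peripheral position gives the wide-scope LF for the lower DP.
So *each architect* > *several journalists* is among the available readings.

Yes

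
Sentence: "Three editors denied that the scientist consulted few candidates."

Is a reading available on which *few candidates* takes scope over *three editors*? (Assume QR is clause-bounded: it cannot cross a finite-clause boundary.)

No

The DP *few candidates* is contained in the finite complement clause *that the scientist consulted few candidates*.
Given the clause-boundedness assumption, QR cannot cross the finite CP into the matrix.
Hence only narrow scope for *few candidates* (under *three editors*) survives.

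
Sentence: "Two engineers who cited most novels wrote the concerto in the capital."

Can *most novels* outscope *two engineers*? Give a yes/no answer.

No

*most novels* sits inside the relative clause *who cited most novels*.
QR out of a relative clause is ruled out by the relative-clause island constraint.
So *most novels* cannot raise high enough to outscope *two engineers*; only the surface ordering *two engineers* > *most novels* is available.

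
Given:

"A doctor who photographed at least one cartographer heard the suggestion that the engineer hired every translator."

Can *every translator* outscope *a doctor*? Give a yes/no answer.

*every translator* sits inside the complex NP *the suggestion that the engineer hired every translator*.
The complex NP is opaque for QR — the quantifier is frozen inside the noun's complement.
*every translator* > *a doctor* would require crossing that boundary, which is illicit.

No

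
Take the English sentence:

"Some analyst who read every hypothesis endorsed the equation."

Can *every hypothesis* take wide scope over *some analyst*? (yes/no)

Structurally, *every hypothesis* is inside the relative clause *who read every hypothesis*.
Quantifiers inside a relative clause are trapped there; the RC boundary blocks QR.
So *every hypothesis* cannot raise to a position above *some analyst*.

No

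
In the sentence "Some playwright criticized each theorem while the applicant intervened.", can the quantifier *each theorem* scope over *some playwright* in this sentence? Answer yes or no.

Neither queried DP is inside the adjunct, so the adjunct-island constraint does not apply.
No island intervenes, so both surface and inverse scope are derivable.
So *each theorem* > *some playwright* is among the available readings.

Yes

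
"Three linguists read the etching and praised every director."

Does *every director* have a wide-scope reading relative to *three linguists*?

*every director* occurs within one conjunct of the coordinate structure (*praised every director*).
QR out of a conjunct would have to apply non-ATB, which the CSC forbids.
There is no licit LF on which *every director* c-commands *three linguists*.

No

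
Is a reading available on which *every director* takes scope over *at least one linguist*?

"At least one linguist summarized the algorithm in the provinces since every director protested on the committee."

No

The target quantifier *every director* is part of the adjunct clause *since every director protested on the committee*.
Adjuncts are opaque for quantifier raising; a quantifier in an adjunct stays inside it.
There is no licit LF on which *every director* c-commands *at least one linguist*.
(Only the surface reading survives: one fixed linguist with respect to all the relevant directors.)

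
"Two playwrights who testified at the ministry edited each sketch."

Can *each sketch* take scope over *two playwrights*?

Although the sentence contains a relative clause (*who testified at the ministry*), *each sketch* is outside it, in the matrix VP.
With no island boundary between them, the object can take inverse scope over the subject via ordinary QR within the clause.

Yes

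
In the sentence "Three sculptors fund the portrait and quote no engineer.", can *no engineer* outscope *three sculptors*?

Structurally, *no engineer* is inside one conjunct of the coordinate structure (*quote no engineer*).
The Coordinate Structure Constraint blocks movement (including QR) out of a single conjunct.
There is no licit LF on which *no engineer* c-commands *three sculptors*.

No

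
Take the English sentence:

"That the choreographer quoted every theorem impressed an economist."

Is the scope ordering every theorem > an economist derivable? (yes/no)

*every theorem* is embedded in the sentential subject *that the choreographer quoted every theorem*.
The Sentential Subject Constraint rules out raising the quantifier out of the that-clause subject.
*every theorem* is confined to the island and cannot take scope over *an economist*.

No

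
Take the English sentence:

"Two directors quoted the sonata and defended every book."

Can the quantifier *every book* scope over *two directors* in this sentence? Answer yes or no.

*every book* is embedded in one conjunct of the coordinate structure (*defended every book*).
QR out of a conjunct would have to apply non-ATB, which the CSC forbids.
*every book* is confined to the island and cannot take scope over *two directors*.

No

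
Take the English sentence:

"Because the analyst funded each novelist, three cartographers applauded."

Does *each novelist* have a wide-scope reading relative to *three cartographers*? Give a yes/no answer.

*each novelist* occurs within the adjunct clause *because the analyst funded each novelist*.
The adjunct-island constraint bars QR out of an adverbial clause.
*each novelist* is confined to the island and cannot take scope over *three cartographers*.

No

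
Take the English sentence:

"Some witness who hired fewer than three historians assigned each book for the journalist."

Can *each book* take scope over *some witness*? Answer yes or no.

Yes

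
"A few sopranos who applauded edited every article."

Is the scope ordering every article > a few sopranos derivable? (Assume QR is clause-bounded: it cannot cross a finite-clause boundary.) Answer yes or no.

Yes

The RC *who applauded* is an island, but *every article* is not inside it — it is the matrix object, a clausemate of *a few sopranos*.
With no island boundary between them, the object can take inverse scope over the subject via ordinary QR within the clause.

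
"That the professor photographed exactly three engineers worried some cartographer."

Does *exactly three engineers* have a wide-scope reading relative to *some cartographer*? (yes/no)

No

*exactly three engineers* occurs within the sentential subject *that the professor photographed exactly three engineers*.
Sentential subjects are islands: a quantifier inside the subject clause cannot raise over the matrix predicate.
There is no licit LF on which *exactly three engineers* c-commands *some cartographer*.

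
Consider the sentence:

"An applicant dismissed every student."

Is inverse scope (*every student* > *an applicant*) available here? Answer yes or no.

Both DPs are arguments of the same predicate; there is no clause or island boundary between them.
Clause-internal QR can adjoin the lower DP above the subject, yielding the inverse reading.

Yes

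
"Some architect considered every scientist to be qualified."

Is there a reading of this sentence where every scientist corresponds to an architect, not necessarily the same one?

The paraphrase describes the scope ordering *every scientist* > *some architect*.
*every scientist* is the subject of an ECM infinitive — the infinitival complement of an ECM verb is not a scope island, so *every scientist* can raise into the matrix clause.
With no island boundary between them, the object can take inverse scope over the subject via ordinary QR within the clause.
So *every scientist* > *some architect* is among the available readings.

Yes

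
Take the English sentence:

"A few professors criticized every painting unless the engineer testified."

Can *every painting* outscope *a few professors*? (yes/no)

Yes

Neither queried DP is inside the adjunct, so the adjunct-island constraint does not apply.
With no island boundary between them, the object can take inverse scope over the subject via ordinary QR within the clause.
The sentence is scopally ambiguous between *a few professors* > *every painting* and *every painting* > *a few professors*.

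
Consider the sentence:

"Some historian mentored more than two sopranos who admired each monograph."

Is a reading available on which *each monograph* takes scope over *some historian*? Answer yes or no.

*each monograph* is embedded in the relative clause *who admired each monograph* modifying *more than two sopranos*.
QR out of a relative clause is ruled out by the relative-clause island constraint.
*each monograph* > *some historian* would require crossing that boundary, which is illicit.
(Only the surface reading survives: one fixed historian with respect to all the relevant monographs.)

No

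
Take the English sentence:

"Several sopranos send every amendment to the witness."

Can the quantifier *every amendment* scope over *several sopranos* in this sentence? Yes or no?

*every amendment* is the matrix object and *several sopranos* the matrix subject; the two are clausemates.
No island intervenes, so both surface and inverse scope are derivable.
The sentence is scopally ambiguous between *several sopranos* > *every amendment* and *every amendment* > *several sopranos*.

Yes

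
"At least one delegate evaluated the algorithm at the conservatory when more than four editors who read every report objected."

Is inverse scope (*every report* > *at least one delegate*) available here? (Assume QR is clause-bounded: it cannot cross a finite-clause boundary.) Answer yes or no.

Structurally, *every report* is inside the relative clause *who read every report*, which is itself inside the adjunct *when more than four editors who read every report objected*.
Even if one barrier were somehow void, the other would still block QR.
The inverse ordering *every report* > *at least one delegate* is therefore underivable.

No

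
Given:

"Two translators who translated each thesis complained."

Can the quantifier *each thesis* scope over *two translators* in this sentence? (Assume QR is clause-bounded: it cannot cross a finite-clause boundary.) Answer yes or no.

*each thesis* is embedded in the relative clause *who translated each thesis*.
The relative clause forms an island for QR, so the quantifier is confined to the head noun's restrictor.
*each thesis* > *two translators* would require crossing that boundary, which is illicit.

No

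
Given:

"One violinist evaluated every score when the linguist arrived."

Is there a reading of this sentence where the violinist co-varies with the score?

Yes

The described interpretation is the *every score* > *one violinist* scoping.
Neither queried DP is inside the adjunct, so the adjunct-island constraint does not apply.
No island intervenes, so both surface and inverse scope are derivable.
The sentence is scopally ambiguous between *one violinist* > *every score* and *every score* > *one violinist*.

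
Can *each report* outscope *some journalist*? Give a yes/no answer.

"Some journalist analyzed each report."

Yes

*each report* and *some journalist* are in the same minimal clause.
Since no island is crossed, the inverse ordering is licensed alongside surface scope.
The sentence is scopally ambiguous between *some journalist* > *each report* and *each report* > *some journalist*.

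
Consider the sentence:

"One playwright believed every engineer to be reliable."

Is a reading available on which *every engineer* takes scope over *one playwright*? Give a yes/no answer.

Yes

*every engineer* is an ECM subject; ECM complements are not islands, and the embedded quantifier may take matrix scope.
Ordinary QR to a clause-peripheral position gives the wide-scope LF for the lower DP.
So *every engineer* > *one playwright* is among the available readings.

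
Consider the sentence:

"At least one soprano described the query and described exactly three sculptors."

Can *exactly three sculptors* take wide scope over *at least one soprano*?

No

The DP *exactly three sculptors* is contained in one conjunct of the coordinate structure (*described exactly three sculptors*).
Asymmetric QR out of one conjunct violates the Coordinate Structure Constraint.
Hence only narrow scope for *exactly three sculptors* (under *at least one soprano*) survives.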